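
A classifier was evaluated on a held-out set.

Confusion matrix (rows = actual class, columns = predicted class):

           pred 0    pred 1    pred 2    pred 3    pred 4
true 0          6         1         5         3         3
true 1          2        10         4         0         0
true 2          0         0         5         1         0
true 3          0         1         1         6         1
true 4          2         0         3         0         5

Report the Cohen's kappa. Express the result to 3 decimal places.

Observed agreement pₒ = trace/N = 32/59 = 0.5424
Expected agreement pₑ = Σ (rowᵢ·colᵢ)/N² = (18·10 + 16·12 + 6·18 + 9·10 + 10·9)/59² = 0.1896
κ = (pₒ − pₑ)/(1 − pₑ) = (0.5424 − 0.1896)/(1 − 0.1896) = 0.435

0.435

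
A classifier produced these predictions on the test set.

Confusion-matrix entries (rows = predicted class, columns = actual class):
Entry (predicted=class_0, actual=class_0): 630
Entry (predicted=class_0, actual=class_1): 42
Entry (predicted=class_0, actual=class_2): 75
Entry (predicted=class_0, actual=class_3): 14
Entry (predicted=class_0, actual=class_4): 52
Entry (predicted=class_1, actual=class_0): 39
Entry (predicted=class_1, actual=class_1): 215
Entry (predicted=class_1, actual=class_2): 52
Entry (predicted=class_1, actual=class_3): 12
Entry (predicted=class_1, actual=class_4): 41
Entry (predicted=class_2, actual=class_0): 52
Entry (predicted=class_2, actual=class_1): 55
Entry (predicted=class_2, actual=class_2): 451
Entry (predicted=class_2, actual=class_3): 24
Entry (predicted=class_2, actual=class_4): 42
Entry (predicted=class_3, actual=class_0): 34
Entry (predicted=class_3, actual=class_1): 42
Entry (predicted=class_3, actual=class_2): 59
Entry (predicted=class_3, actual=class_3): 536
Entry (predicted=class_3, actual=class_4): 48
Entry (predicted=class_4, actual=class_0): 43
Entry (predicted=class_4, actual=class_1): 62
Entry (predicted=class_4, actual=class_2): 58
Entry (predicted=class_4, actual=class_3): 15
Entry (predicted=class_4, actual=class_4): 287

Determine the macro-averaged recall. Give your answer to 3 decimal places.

Per-class recall (TP/(TP+FN)):
  class_0: TP=630, FN=39+52+34+43=168 → 630/798 = 0.7895
  class_1: TP=215, FN=42+55+42+62=201 → 215/416 = 0.5168
  class_2: TP=451, FN=75+52+59+58=244 → 451/695 = 0.6489
  class_3: TP=536, FN=14+12+24+15=65 → 536/601 = 0.8918
  class_4: TP=287, FN=52+41+42+48=183 → 287/470 = 0.6106
Macro-recall = mean = (0.7895 + 0.5168 + 0.6489 + 0.8918 + 0.6106) / 5 = 0.692

0.692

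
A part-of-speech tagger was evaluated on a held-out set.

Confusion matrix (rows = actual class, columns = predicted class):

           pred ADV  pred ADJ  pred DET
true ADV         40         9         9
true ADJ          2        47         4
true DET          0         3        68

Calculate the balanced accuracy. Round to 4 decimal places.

Balanced accuracy = mean of per-class recall.
  ADV: recall = 40/58 = 0.68966
  ADJ: recall = 47/53 = 0.88679
  DET: recall = 68/71 = 0.95775
Mean = (0.68966 + 0.88679 + 0.95775) / 3 = 0.8447

0.8447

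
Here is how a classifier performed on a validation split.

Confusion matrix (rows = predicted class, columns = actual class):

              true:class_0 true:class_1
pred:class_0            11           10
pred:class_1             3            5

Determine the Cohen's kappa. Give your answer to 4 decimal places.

Observed agreement pₒ = trace/N = 16/29 = 0.55172
Expected agreement pₑ = Σ (rowᵢ·colᵢ)/N² = (14·21 + 15·8)/29² = 0.49227
κ = (pₒ − pₑ)/(1 − pₑ) = (0.55172 − 0.49227)/(1 − 0.49227) = 0.1171

0.1171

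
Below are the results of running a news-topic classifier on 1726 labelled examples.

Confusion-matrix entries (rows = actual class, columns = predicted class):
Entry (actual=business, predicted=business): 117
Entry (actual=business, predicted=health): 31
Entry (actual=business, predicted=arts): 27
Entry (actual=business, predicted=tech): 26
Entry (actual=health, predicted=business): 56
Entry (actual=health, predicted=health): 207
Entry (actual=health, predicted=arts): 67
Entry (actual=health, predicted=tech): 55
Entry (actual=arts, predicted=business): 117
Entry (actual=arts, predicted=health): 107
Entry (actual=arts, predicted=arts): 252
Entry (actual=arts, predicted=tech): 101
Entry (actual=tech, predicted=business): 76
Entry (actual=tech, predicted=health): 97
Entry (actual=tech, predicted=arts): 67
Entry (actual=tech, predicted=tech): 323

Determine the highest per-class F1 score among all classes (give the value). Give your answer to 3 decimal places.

0.605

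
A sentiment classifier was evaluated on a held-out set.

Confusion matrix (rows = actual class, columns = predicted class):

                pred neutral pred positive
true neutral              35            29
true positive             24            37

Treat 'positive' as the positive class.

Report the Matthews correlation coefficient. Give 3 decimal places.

MCC = (TP·TN − FP·FN) / √((TP+FP)(TP+FN)(TN+FP)(TN+FN))
Numerator = 37·35 − 29·24 = 599
Denominator = √(66·61·64·59) = √15202176 = 3898.9968
MCC = 599 / 3898.9968 = 0.154

0.154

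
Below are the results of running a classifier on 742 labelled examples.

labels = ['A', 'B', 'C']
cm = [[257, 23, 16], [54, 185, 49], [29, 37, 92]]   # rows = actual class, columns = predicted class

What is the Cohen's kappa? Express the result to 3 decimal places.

Observed agreement pₒ = trace/N = 534/742 = 0.7197
Expected agreement pₑ = Σ (rowᵢ·colᵢ)/N² = (296·340 + 288·245 + 158·157)/742² = 0.3560
κ = (pₒ − pₑ)/(1 − pₑ) = (0.7197 − 0.3560)/(1 − 0.3560) = 0.565

0.565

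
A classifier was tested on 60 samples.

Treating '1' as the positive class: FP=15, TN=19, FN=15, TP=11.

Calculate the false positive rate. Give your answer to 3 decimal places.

0.441

FPR = FP/(FP+TN) = 15/(15+19) = 0.441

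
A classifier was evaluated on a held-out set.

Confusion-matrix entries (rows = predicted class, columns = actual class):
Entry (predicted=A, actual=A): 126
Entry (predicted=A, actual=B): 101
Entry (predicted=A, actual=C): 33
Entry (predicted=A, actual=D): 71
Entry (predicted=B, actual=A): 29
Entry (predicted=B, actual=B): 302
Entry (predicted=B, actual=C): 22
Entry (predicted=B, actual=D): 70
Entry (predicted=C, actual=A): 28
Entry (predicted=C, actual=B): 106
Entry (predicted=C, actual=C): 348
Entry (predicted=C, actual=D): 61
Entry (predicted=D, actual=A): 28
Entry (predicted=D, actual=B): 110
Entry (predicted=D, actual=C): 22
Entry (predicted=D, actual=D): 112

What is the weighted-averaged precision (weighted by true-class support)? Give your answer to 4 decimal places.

0.5889

Per-class precision (TP/(TP+FP)):
  A: TP=126, FP=101+33+71=205 → 126/331 = 0.38066
  B: TP=302, FP=29+22+70=121 → 302/423 = 0.71395
  C: TP=348, FP=28+106+61=195 → 348/543 = 0.64088
  D: TP=112, FP=28+110+22=160 → 112/272 = 0.41176
Weighted-precision = Σ (supportᵢ/N)·precisionᵢ with N=1569: (211/1569)·0.38066 + (619/1569)·0.71395 + (425/1569)·0.64088 + (314/1569)·0.41176 = 0.5889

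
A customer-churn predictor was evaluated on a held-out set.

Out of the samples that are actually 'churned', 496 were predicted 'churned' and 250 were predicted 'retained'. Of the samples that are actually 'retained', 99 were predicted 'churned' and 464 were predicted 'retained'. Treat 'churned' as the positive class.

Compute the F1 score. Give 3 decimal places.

Precision = TP/(TP+FP) = 496/595 = 0.8336
Recall = TP/(TP+FN) = 496/746 = 0.6649
F1 = 2·TP/(2·TP+FP+FN) = 992/1341 = 0.740

0.740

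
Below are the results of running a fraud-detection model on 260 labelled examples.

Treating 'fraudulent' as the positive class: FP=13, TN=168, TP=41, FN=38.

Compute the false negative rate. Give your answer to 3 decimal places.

FNR = FN/(FN+TP) = 38/(38+41) = 0.481

0.481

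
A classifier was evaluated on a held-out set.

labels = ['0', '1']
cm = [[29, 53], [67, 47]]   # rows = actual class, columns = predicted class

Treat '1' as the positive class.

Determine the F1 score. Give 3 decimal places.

0.439

Precision = TP/(TP+FP) = 47/100 = 0.4700
Recall = TP/(TP+FN) = 47/114 = 0.4123
F1 = 2·TP/(2·TP+FP+FN) = 94/214 = 0.439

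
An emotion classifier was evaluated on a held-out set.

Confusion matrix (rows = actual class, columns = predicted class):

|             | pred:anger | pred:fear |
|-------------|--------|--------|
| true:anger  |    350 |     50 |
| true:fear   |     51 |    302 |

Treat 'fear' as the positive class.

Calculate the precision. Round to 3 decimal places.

Precision = TP/(TP+FP) = 302/(302+50) = 302/352 = 0.858

0.858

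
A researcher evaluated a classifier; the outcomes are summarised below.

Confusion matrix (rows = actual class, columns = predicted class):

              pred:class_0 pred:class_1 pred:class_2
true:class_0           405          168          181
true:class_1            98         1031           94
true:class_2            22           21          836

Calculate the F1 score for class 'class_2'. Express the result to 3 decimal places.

0.840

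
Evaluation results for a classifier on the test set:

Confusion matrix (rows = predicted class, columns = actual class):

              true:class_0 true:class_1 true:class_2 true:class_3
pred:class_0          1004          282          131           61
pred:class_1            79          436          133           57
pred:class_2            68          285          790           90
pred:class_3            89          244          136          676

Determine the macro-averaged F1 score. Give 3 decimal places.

Per-class F1 score (2·TP/(2·TP+FP+FN)):
  class_0: TP=1004, FP=282+131+61=474, FN=79+68+89=236 → 2008/2718 = 0.7388
  class_1: TP=436, FP=79+133+57=269, FN=282+285+244=811 → 872/1952 = 0.4467
  class_2: TP=790, FP=68+285+90=443, FN=131+133+136=400 → 1580/2423 = 0.6521
  class_3: TP=676, FP=89+244+136=469, FN=61+57+90=208 → 1352/2029 = 0.6663
Macro-F1 score = mean = (0.7388 + 0.4467 + 0.6521 + 0.6663) / 4 = 0.626

0.626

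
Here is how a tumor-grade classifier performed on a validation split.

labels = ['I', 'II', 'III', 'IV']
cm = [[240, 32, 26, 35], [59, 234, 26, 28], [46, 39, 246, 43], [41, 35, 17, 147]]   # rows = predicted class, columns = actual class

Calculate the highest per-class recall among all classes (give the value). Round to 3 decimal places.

Per-class recall (TP/(TP+FN)):
  I: TP=240, FN=59+46+41=146 → 240/386 = 0.6218
  II: TP=234, FN=32+39+35=106 → 234/340 = 0.6882
  III: TP=246, FN=26+26+17=69 → 246/315 = 0.7810
  IV: TP=147, FN=35+28+43=106 → 147/253 = 0.5810
Highest is class 'III' with recall = 0.781.

0.781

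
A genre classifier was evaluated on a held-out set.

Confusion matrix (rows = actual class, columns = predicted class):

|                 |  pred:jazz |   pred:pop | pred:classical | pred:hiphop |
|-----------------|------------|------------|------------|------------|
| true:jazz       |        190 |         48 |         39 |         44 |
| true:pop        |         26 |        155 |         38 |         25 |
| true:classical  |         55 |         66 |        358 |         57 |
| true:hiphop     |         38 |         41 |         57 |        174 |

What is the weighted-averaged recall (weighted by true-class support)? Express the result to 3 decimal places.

0.622

Per-class recall (TP/(TP+FN)):
  jazz: TP=190, FN=48+39+44=131 → 190/321 = 0.5919
  pop: TP=155, FN=26+38+25=89 → 155/244 = 0.6352
  classical: TP=358, FN=55+66+57=178 → 358/536 = 0.6679
  hiphop: TP=174, FN=38+41+57=136 → 174/310 = 0.5613
Weighted-recall = Σ (supportᵢ/N)·recallᵢ with N=1411: (321/1411)·0.5919 + (244/1411)·0.6352 + (536/1411)·0.6679 + (310/1411)·0.5613 = 0.622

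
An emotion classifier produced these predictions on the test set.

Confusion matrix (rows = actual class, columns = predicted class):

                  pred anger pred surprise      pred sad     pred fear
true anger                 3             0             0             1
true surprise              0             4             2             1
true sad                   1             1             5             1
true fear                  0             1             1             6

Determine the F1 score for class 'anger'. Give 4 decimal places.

0.7500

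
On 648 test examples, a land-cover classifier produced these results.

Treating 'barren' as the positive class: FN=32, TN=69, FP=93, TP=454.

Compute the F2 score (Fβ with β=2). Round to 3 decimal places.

Fβ = (1+β²)·TP / ((1+β²)·TP + β²·FN + FP), with β²=4
= 5·454 / (5·454 + 4·32 + 93) = 0.911

0.911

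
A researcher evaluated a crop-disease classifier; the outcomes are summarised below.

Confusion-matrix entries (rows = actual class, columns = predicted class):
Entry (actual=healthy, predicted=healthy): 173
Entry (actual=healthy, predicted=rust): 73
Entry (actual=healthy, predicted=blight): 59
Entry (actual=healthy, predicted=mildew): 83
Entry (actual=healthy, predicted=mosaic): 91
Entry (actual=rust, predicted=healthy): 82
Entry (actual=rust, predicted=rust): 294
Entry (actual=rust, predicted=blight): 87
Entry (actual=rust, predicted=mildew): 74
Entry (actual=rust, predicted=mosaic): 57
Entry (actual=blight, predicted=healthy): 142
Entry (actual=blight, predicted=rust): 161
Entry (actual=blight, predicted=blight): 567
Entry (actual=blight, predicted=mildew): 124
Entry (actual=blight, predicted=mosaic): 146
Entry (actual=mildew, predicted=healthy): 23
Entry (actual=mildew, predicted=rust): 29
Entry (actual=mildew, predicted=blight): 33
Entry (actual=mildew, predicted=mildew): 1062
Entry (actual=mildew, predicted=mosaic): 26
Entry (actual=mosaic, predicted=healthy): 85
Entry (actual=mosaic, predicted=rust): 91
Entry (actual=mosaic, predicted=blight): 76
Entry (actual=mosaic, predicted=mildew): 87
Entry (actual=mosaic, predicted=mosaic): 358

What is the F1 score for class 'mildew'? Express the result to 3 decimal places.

0.816

Treat 'mildew' as positive and all other classes as negative.
F1 score = 2·TP/(2·TP+FP+FN).
mildew: TP=1062, FP=83+74+124+87=368, FN=23+29+33+26=111 → 2124/2603 = 0.8160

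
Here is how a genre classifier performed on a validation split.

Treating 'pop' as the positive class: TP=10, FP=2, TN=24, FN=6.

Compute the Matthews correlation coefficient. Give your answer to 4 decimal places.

0.5892

MCC = (TP·TN − FP·FN) / √((TP+FP)(TP+FN)(TN+FP)(TN+FN))
Numerator = 10·24 − 2·6 = 228
Denominator = √(12·16·26·30) = √149760 = 386.9884
MCC = 228 / 386.9884 = 0.5892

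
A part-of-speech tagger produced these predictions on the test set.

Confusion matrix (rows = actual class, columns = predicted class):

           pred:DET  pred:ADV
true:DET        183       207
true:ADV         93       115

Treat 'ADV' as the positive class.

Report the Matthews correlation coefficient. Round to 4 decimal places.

MCC = (TP·TN − FP·FN) / √((TP+FP)(TP+FN)(TN+FP)(TN+FN))
Numerator = 115·183 − 207·93 = 1794
Denominator = √(322·208·390·276) = √7209296640 = 84907.5770
MCC = 1794 / 84907.5770 = 0.0211

0.0211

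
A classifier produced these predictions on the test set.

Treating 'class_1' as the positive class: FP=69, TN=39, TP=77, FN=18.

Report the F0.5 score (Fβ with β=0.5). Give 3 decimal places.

0.567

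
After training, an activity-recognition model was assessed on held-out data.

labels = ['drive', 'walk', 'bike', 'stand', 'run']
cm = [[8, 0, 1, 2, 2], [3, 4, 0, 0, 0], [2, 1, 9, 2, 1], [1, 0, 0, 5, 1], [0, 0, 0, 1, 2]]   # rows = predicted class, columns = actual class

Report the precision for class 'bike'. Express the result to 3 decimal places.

precision = TP/(TP+FP).
bike: TP=9, FP=2+1+2+1=6 → 9/15 = 0.6000

0.600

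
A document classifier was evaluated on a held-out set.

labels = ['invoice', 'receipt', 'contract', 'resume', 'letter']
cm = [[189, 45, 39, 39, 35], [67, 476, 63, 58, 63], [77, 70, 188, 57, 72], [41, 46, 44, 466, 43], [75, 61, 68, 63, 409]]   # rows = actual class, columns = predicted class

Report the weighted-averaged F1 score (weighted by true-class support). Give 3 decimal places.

0.606

Per-class F1 score (2·TP/(2·TP+FP+FN)):
  invoice: TP=189, FP=67+77+41+75=260, FN=45+39+39+35=158 → 378/796 = 0.4749
  receipt: TP=476, FP=45+70+46+61=222, FN=67+63+58+63=251 → 952/1425 = 0.6681
  contract: TP=188, FP=39+63+44+68=214, FN=77+70+57+72=276 → 376/866 = 0.4342
  resume: TP=466, FP=39+58+57+63=217, FN=41+46+44+43=174 → 932/1323 = 0.7045
  letter: TP=409, FP=35+63+72+43=213, FN=75+61+68+63=267 → 818/1298 = 0.6302
Weighted-F1 score = Σ (supportᵢ/N)·F1 scoreᵢ with N=2854: (347/2854)·0.4749 + (727/2854)·0.6681 + (464/2854)·0.4342 + (640/2854)·0.7045 + (676/2854)·0.6302 = 0.606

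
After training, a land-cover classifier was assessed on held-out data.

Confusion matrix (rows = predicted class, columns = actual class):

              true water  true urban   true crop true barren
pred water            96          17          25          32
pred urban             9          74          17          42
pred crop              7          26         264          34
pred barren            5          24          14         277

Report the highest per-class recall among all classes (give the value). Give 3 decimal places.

0.825

Per-class recall (TP/(TP+FN)):
  water: TP=96, FN=9+7+5=21 → 96/117 = 0.8205
  urban: TP=74, FN=17+26+24=67 → 74/141 = 0.5248
  crop: TP=264, FN=25+17+14=56 → 264/320 = 0.8250
  barren: TP=277, FN=32+42+34=108 → 277/385 = 0.7195
Highest is class 'crop' with recall = 0.825.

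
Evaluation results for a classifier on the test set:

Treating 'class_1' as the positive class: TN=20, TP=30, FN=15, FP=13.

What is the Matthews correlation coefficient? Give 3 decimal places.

MCC = (TP·TN − FP·FN) / √((TP+FP)(TP+FN)(TN+FP)(TN+FN))
Numerator = 30·20 − 13·15 = 405
Denominator = √(43·45·33·35) = √2234925 = 1494.9666
MCC = 405 / 1494.9666 = 0.271

0.271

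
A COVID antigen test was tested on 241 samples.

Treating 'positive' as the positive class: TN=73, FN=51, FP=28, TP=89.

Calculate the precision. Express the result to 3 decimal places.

Precision = TP/(TP+FP) = 89/(89+28) = 89/117 = 0.761

0.761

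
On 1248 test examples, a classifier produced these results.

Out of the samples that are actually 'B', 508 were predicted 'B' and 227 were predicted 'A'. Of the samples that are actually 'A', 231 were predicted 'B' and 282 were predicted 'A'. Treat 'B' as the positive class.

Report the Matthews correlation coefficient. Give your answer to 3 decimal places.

0.241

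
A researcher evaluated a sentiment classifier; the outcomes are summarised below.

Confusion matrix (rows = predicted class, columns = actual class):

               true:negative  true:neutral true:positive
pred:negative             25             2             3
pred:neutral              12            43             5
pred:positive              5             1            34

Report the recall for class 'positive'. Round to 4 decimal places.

0.8095

recall = TP/(TP+FN).
positive: TP=34, FN=3+5=8 → 34/42 = 0.80952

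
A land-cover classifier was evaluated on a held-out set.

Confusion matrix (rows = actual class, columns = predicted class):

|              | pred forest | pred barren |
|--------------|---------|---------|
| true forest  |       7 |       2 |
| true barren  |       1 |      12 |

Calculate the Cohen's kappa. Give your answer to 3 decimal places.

Observed agreement pₒ = trace/N = 19/22 = 0.8636
Expected agreement pₑ = Σ (rowᵢ·colᵢ)/N² = (9·8 + 13·14)/22² = 0.5248
κ = (pₒ − pₑ)/(1 − pₑ) = (0.8636 − 0.5248)/(1 − 0.5248) = 0.713

0.713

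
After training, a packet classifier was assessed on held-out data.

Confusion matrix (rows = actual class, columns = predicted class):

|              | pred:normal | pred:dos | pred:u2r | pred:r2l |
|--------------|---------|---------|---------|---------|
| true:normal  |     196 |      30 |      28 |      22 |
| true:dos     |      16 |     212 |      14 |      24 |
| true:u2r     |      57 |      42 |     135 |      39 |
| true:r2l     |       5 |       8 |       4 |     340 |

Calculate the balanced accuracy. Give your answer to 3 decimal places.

0.739

Balanced accuracy = mean of per-class recall.
  normal: recall = 196/276 = 0.7101
  dos: recall = 212/266 = 0.7970
  u2r: recall = 135/273 = 0.4945
  r2l: recall = 340/357 = 0.9524
Mean = (0.7101 + 0.7970 + 0.4945 + 0.9524) / 4 = 0.739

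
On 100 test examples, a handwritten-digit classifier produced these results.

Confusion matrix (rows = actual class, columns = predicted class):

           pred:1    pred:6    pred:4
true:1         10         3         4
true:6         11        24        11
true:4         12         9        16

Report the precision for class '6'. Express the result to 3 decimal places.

0.667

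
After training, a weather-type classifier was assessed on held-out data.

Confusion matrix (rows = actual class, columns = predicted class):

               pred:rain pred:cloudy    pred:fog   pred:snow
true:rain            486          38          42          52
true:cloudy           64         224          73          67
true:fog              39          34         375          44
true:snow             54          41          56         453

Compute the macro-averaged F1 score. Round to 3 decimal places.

0.705

Per-class F1 score (2·TP/(2·TP+FP+FN)):
  rain: TP=486, FP=64+39+54=157, FN=38+42+52=132 → 972/1261 = 0.7708
  cloudy: TP=224, FP=38+34+41=113, FN=64+73+67=204 → 448/765 = 0.5856
  fog: TP=375, FP=42+73+56=171, FN=39+34+44=117 → 750/1038 = 0.7225
  snow: TP=453, FP=52+67+44=163, FN=54+41+56=151 → 906/1220 = 0.7426
Macro-F1 score = mean = (0.7708 + 0.5856 + 0.7225 + 0.7426) / 4 = 0.705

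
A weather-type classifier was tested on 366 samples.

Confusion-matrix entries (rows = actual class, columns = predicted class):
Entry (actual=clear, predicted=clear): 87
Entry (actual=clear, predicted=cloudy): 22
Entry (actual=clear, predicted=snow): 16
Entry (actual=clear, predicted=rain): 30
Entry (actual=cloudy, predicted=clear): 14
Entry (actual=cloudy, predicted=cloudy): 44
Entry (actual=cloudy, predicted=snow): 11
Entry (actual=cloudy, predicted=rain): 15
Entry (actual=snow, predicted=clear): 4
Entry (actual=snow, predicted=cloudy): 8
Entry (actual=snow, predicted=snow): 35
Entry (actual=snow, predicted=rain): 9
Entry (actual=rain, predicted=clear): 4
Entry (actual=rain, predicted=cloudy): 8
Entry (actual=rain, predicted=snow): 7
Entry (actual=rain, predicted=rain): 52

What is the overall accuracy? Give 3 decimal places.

Accuracy = trace / total = (87+44+35+52=218) / 366 = 218/366 = 0.596

0.596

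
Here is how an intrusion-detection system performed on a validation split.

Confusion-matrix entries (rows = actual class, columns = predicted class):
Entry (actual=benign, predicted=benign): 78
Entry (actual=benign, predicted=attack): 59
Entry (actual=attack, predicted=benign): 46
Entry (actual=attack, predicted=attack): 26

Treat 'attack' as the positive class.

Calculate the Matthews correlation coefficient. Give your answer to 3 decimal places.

-0.067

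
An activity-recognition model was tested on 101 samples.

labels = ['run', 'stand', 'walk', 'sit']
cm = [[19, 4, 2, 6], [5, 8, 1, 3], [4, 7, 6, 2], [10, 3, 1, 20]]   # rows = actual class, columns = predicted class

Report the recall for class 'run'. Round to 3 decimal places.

0.613

Take TP from the diagonal, FP from the rest of the 'run' prediction marginal, FN from the rest of the 'run' actual marginal.
recall = TP/(TP+FN).
run: TP=19, FN=4+2+6=12 → 19/31 = 0.6129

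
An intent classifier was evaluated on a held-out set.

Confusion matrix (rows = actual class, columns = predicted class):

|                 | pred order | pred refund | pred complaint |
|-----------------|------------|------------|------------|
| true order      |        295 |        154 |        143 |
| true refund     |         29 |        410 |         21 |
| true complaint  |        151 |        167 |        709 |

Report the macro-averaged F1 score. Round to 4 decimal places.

Per-class F1 score (2·TP/(2·TP+FP+FN)):
  order: TP=295, FP=29+151=180, FN=154+143=297 → 590/1067 = 0.55295
  refund: TP=410, FP=154+167=321, FN=29+21=50 → 820/1191 = 0.68850
  complaint: TP=709, FP=143+21=164, FN=151+167=318 → 1418/1900 = 0.74632
Macro-F1 score = mean = (0.55295 + 0.68850 + 0.74632) / 3 = 0.6626

0.6626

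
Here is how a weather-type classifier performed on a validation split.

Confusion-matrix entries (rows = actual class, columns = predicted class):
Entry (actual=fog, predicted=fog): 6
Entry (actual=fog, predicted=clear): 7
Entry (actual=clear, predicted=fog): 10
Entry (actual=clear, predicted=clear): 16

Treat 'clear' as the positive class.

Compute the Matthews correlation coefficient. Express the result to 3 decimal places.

MCC = (TP·TN − FP·FN) / √((TP+FP)(TP+FN)(TN+FP)(TN+FN))
Numerator = 16·6 − 7·10 = 26
Denominator = √(23·26·13·16) = √124384 = 352.6812
MCC = 26 / 352.6812 = 0.074

0.074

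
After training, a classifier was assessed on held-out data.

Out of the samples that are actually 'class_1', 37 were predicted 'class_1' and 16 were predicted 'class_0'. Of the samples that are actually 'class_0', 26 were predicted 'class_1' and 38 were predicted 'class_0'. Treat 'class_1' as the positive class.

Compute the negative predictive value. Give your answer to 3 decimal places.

0.704

NPV = TN/(TN+FN) = 38/(38+16) = 0.704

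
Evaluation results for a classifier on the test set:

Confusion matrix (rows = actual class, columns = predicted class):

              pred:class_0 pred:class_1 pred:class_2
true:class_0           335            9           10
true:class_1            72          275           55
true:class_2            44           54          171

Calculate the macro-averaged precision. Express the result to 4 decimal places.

Per-class precision (TP/(TP+FP)):
  class_0: TP=335, FP=72+44=116 → 335/451 = 0.74279
  class_1: TP=275, FP=9+54=63 → 275/338 = 0.81361
  class_2: TP=171, FP=10+55=65 → 171/236 = 0.72458
Macro-precision = mean = (0.74279 + 0.81361 + 0.72458) / 3 = 0.7603

0.7603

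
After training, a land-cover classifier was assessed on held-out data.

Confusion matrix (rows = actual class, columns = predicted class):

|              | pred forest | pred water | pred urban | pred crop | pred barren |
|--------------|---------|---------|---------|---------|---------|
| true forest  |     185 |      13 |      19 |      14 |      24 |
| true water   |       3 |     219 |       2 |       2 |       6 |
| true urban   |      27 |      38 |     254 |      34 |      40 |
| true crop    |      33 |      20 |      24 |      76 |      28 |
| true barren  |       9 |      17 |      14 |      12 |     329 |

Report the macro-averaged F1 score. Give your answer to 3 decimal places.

0.709

Per-class F1 score (2·TP/(2·TP+FP+FN)):
  forest: TP=185, FP=3+27+33+9=72, FN=13+19+14+24=70 → 370/512 = 0.7227
  water: TP=219, FP=13+38+20+17=88, FN=3+2+2+6=13 → 438/539 = 0.8126
  urban: TP=254, FP=19+2+24+14=59, FN=27+38+34+40=139 → 508/706 = 0.7195
  crop: TP=76, FP=14+2+34+12=62, FN=33+20+24+28=105 → 152/319 = 0.4765
  barren: TP=329, FP=24+6+40+28=98, FN=9+17+14+12=52 → 658/808 = 0.8144
Macro-F1 score = mean = (0.7227 + 0.8126 + 0.7195 + 0.4765 + 0.8144) / 5 = 0.709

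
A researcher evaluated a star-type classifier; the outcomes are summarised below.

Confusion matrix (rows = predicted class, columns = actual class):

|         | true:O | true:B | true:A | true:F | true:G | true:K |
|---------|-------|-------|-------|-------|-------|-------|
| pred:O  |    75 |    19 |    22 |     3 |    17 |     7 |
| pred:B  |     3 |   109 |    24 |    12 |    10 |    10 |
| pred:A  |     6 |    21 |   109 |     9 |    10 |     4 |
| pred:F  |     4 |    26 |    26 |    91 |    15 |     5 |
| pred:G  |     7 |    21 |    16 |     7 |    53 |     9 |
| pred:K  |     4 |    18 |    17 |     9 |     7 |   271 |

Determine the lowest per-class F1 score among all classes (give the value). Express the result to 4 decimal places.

Per-class F1 score (2·TP/(2·TP+FP+FN)):
  O: TP=75, FP=19+22+3+17+7=68, FN=3+6+4+7+4=24 → 150/242 = 0.61983
  B: TP=109, FP=3+24+12+10+10=59, FN=19+21+26+21+18=105 → 218/382 = 0.57068
  A: TP=109, FP=6+21+9+10+4=50, FN=22+24+26+16+17=105 → 218/373 = 0.58445
  F: TP=91, FP=4+26+26+15+5=76, FN=3+12+9+7+9=40 → 182/298 = 0.61074
  G: TP=53, FP=7+21+16+7+9=60, FN=17+10+10+15+7=59 → 106/225 = 0.47111
  K: TP=271, FP=4+18+17+9+7=55, FN=7+10+4+5+9=35 → 542/632 = 0.85759
Lowest is class 'G' with F1 score = 0.4711.

0.4711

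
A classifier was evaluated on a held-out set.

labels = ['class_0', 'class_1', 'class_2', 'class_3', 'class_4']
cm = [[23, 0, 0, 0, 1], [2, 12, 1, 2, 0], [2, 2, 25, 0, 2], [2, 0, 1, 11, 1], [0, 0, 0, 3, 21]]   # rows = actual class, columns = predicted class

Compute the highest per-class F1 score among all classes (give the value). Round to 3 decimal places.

0.868

Per-class F1 score (2·TP/(2·TP+FP+FN)):
  class_0: TP=23, FP=2+2+2+0=6, FN=0+0+0+1=1 → 46/53 = 0.8679
  class_1: TP=12, FP=0+2+0+0=2, FN=2+1+2+0=5 → 24/31 = 0.7742
  class_2: TP=25, FP=0+1+1+0=2, FN=2+2+0+2=6 → 50/58 = 0.8621
  class_3: TP=11, FP=0+2+0+3=5, FN=2+0+1+1=4 → 22/31 = 0.7097
  class_4: TP=21, FP=1+0+2+1=4, FN=0+0+0+3=3 → 42/49 = 0.8571
Highest is class 'class_0' with F1 score = 0.868.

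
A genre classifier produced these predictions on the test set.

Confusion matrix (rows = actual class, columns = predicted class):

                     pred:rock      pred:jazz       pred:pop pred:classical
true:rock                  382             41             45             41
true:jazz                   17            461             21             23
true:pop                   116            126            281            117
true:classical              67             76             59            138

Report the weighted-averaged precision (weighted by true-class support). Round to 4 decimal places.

0.6295

Per-class precision (TP/(TP+FP)):
  rock: TP=382, FP=17+116+67=200 → 382/582 = 0.65636
  jazz: TP=461, FP=41+126+76=243 → 461/704 = 0.65483
  pop: TP=281, FP=45+21+59=125 → 281/406 = 0.69212
  classical: TP=138, FP=41+23+117=181 → 138/319 = 0.43260
Weighted-precision = Σ (supportᵢ/N)·precisionᵢ with N=2011: (509/2011)·0.65636 + (522/2011)·0.65483 + (640/2011)·0.69212 + (340/2011)·0.43260 = 0.6295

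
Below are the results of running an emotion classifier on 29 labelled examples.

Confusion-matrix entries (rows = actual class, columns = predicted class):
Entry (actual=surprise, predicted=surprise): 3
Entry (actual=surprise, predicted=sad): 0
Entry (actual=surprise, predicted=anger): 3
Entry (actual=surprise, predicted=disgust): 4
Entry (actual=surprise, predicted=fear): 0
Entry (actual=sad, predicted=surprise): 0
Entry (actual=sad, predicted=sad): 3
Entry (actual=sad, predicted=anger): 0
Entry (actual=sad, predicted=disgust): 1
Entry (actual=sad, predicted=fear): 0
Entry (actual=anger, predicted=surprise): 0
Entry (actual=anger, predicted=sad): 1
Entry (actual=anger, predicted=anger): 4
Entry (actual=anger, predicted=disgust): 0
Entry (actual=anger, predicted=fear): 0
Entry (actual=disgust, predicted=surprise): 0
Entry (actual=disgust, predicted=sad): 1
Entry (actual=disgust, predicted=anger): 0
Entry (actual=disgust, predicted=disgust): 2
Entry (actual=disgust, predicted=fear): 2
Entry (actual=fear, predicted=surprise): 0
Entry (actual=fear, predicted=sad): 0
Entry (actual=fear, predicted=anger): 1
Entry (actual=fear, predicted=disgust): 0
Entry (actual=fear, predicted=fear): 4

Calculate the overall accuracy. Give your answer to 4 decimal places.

Accuracy = trace / total = (3+3+4+2+4=16) / 29 = 16/29 = 0.5517

0.5517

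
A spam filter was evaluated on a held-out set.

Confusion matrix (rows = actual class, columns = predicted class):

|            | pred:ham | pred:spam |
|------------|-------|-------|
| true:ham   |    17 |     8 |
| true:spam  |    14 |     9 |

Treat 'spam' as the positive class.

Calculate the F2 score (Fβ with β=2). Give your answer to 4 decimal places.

0.4128

Fβ = (1+β²)·TP / ((1+β²)·TP + β²·FN + FP), with β²=4
= 5·9 / (5·9 + 4·14 + 8) = 0.4128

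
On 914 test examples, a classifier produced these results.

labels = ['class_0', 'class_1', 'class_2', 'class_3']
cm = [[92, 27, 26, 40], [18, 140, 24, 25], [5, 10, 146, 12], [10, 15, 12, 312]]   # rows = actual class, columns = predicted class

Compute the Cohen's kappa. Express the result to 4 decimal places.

Observed agreement pₒ = trace/N = 690/914 = 0.75492
Expected agreement pₑ = Σ (rowᵢ·colᵢ)/N² = (185·125 + 207·192 + 173·208 + 349·389)/914² = 0.28084
κ = (pₒ − pₑ)/(1 − pₑ) = (0.75492 − 0.28084)/(1 − 0.28084) = 0.6592

0.6592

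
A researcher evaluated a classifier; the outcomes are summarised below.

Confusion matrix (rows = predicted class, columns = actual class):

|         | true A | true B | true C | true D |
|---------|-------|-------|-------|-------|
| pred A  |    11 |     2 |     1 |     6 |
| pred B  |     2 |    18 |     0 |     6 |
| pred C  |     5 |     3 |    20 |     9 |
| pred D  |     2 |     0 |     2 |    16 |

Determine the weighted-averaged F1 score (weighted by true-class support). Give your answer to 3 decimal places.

0.621

Per-class F1 score (2·TP/(2·TP+FP+FN)):
  A: TP=11, FP=2+1+6=9, FN=2+5+2=9 → 22/40 = 0.5500
  B: TP=18, FP=2+0+6=8, FN=2+3+0=5 → 36/49 = 0.7347
  C: TP=20, FP=5+3+9=17, FN=1+0+2=3 → 40/60 = 0.6667
  D: TP=16, FP=2+0+2=4, FN=6+6+9=21 → 32/57 = 0.5614
Weighted-F1 score = Σ (supportᵢ/N)·F1 scoreᵢ with N=103: (20/103)·0.5500 + (23/103)·0.7347 + (23/103)·0.6667 + (37/103)·0.5614 = 0.621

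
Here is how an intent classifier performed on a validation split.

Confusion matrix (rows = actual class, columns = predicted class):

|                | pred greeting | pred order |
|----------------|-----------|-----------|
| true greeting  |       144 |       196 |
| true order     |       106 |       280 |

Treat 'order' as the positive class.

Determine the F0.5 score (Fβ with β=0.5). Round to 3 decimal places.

Fβ = (1+β²)·TP / ((1+β²)·TP + β²·FN + FP), with β²=1/4
= 1.25·280 / (1.25·280 + 0.25·106 + 196) = 0.611

0.611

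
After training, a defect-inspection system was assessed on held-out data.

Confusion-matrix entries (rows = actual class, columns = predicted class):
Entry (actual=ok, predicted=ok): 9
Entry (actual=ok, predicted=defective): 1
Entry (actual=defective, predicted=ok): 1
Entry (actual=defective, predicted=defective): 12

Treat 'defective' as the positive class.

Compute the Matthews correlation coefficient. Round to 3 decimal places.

MCC = (TP·TN − FP·FN) / √((TP+FP)(TP+FN)(TN+FP)(TN+FN))
Numerator = 12·9 − 1·1 = 107
Denominator = √(13·13·10·10) = √16900 = 130.0000
MCC = 107 / 130.0000 = 0.823

0.823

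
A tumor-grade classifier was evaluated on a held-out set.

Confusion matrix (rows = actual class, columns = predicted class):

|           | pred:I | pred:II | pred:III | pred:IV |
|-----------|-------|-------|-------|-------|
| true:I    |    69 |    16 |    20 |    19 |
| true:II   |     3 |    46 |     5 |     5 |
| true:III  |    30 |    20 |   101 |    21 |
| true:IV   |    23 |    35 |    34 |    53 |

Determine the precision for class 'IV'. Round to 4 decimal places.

0.5408

precision = TP/(TP+FP).
IV: TP=53, FP=19+5+21=45 → 53/98 = 0.54082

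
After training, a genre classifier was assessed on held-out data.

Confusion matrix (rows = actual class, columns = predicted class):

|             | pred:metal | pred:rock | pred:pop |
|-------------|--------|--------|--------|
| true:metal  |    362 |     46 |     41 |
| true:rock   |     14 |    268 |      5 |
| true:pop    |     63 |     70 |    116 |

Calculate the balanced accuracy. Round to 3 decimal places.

Balanced accuracy = mean of per-class recall.
  metal: recall = 362/449 = 0.8062
  rock: recall = 268/287 = 0.9338
  pop: recall = 116/249 = 0.4659
Mean = (0.8062 + 0.9338 + 0.4659) / 3 = 0.735

0.735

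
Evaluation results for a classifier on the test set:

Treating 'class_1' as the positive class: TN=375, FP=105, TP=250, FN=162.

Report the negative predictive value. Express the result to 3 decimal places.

NPV = TN/(TN+FN) = 375/(375+162) = 0.698

0.698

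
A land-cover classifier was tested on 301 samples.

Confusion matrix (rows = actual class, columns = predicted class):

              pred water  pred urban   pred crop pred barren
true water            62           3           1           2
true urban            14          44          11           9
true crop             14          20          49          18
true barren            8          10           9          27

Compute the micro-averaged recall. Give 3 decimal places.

Micro-averaging pools counts across classes: ΣTP=182, ΣFP=119, ΣFN=119.
Micro-recall = TP/(TP+FN) on pooled counts = 0.605 (equals overall accuracy in single-label multiclass).

0.605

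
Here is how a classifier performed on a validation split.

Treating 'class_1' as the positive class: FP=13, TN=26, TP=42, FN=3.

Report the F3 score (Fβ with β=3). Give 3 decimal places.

0.913

Fβ = (1+β²)·TP / ((1+β²)·TP + β²·FN + FP), with β²=9
= 10·42 / (10·42 + 9·3 + 13) = 0.913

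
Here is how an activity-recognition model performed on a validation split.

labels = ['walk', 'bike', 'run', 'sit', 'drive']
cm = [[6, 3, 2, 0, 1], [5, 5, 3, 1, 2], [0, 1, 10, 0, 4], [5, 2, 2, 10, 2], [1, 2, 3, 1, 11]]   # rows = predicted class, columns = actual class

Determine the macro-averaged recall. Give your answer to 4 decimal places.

Per-class recall (TP/(TP+FN)):
  walk: TP=6, FN=5+0+5+1=11 → 6/17 = 0.35294
  bike: TP=5, FN=3+1+2+2=8 → 5/13 = 0.38462
  run: TP=10, FN=2+3+2+3=10 → 10/20 = 0.50000
  sit: TP=10, FN=0+1+0+1=2 → 10/12 = 0.83333
  drive: TP=11, FN=1+2+4+2=9 → 11/20 = 0.55000
Macro-recall = mean = (0.35294 + 0.38462 + 0.50000 + 0.83333 + 0.55000) / 5 = 0.5242

0.5242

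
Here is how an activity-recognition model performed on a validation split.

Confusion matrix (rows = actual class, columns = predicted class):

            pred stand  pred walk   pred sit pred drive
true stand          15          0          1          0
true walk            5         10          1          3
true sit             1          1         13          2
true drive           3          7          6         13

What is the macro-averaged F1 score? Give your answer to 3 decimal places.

0.632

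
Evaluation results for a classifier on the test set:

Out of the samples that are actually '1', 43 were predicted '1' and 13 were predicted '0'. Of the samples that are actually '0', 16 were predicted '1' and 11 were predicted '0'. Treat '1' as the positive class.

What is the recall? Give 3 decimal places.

0.768

Recall = TP/(TP+FN) = 43/(43+13) = 43/56 = 0.768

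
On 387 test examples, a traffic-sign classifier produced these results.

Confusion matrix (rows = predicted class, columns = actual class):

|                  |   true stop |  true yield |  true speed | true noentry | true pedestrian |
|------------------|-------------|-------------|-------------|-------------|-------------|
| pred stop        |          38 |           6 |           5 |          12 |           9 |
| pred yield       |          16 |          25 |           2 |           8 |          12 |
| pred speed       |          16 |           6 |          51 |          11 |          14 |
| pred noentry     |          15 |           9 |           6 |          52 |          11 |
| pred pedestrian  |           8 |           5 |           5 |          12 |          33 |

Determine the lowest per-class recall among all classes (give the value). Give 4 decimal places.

0.4086

Per-class recall (TP/(TP+FN)):
  stop: TP=38, FN=16+16+15+8=55 → 38/93 = 0.40860
  yield: TP=25, FN=6+6+9+5=26 → 25/51 = 0.49020
  speed: TP=51, FN=5+2+6+5=18 → 51/69 = 0.73913
  noentry: TP=52, FN=12+8+11+12=43 → 52/95 = 0.54737
  pedestrian: TP=33, FN=9+12+14+11=46 → 33/79 = 0.41772
Lowest is class 'stop' with recall = 0.4086.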